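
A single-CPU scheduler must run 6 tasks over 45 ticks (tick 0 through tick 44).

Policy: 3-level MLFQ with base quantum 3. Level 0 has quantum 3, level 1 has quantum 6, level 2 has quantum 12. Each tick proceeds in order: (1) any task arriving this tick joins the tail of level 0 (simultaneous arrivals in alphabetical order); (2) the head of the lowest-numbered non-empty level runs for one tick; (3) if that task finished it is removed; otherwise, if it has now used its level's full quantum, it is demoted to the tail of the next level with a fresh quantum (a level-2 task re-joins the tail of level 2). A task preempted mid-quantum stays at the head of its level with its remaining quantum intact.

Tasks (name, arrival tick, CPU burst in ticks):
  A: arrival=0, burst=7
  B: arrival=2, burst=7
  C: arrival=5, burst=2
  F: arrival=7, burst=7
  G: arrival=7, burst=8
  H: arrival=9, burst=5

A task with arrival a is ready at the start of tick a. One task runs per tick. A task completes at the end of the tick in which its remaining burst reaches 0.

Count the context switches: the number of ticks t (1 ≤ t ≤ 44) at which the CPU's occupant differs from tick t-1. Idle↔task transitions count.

t=0: L0/L1/L2 = A/-/- → run A
t=1: L0/L1/L2 = A/-/- → run A
t=2: L0/L1/L2 = AB/-/- → run A
t=3: L0/L1/L2 = B/A/- → run B
t=4: L0/L1/L2 = B/A/- → run B
t=5: L0/L1/L2 = BC/A/- → run B
t=6: L0/L1/L2 = C/AB/- → run C
t=7: L0/L1/L2 = CFG/AB/- → run C
t=8: L0/L1/L2 = FG/AB/- → run F
t=9: L0/L1/L2 = FGH/AB/- → run F
t=10: L0/L1/L2 = FGH/AB/- → run F
t=11: L0/L1/L2 = GH/ABF/- → run G
t=12: L0/L1/L2 = GH/ABF/- → run G
t=13: L0/L1/L2 = GH/ABF/- → run G
t=14: L0/L1/L2 = H/ABFG/- → run H
t=15: L0/L1/L2 = H/ABFG/- → run H
t=16: L0/L1/L2 = H/ABFG/- → run H
t=17: L0/L1/L2 = -/ABFGH/- → run A
t=18: L0/L1/L2 = -/ABFGH/- → run A
t=19: L0/L1/L2 = -/ABFGH/- → run A
t=20: L0/L1/L2 = -/ABFGH/- → run A
t=21: L0/L1/L2 = -/BFGH/- → run B
t=22: L0/L1/L2 = -/BFGH/- → run B
t=23: L0/L1/L2 = -/BFGH/- → run B
t=24: L0/L1/L2 = -/BFGH/- → run B
t=25: L0/L1/L2 = -/FGH/- → run F
t=26: L0/L1/L2 = -/FGH/- → run F
t=27: L0/L1/L2 = -/FGH/- → run F
t=28: L0/L1/L2 = -/FGH/- → run F
t=29: L0/L1/L2 = -/GH/- → run G
t=30: L0/L1/L2 = -/GH/- → run G
t=31: L0/L1/L2 = -/GH/- → run G
t=32: L0/L1/L2 = -/GH/- → run G
t=33: L0/L1/L2 = -/GH/- → run G
t=34: L0/L1/L2 = -/H/- → run H
t=35: L0/L1/L2 = -/H/- → run H
t=36: (idle)
t=37: (idle)
t=38: (idle)
t=39: (idle)
t=40: (idle)
t=41: (idle)
t=42: (idle)
t=43: (idle)
t=44: (idle)

context switches = 11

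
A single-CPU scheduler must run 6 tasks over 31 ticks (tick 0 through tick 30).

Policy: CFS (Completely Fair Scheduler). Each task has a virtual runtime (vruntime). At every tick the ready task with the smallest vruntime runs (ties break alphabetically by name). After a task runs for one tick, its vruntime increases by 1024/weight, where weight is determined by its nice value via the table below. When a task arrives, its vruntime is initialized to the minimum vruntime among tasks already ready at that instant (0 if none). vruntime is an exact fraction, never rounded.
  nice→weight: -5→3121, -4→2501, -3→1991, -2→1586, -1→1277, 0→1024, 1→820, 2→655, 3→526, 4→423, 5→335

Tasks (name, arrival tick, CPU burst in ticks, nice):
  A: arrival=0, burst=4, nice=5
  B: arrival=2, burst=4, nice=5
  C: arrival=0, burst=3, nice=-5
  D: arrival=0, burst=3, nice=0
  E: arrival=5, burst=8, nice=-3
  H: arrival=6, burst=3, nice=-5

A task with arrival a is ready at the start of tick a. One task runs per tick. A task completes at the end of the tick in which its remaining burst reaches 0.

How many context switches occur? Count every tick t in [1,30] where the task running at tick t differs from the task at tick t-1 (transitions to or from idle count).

context switches = 20

t=0: vr[A=0 C=0 D=0] → run A
t=1: vr[A=1024/335 C=0 D=0] → run C
t=2: vr[A=1024/335 B=0 C=1024/3121 D=0] → run B
t=3: vr[A=1024/335 B=1024/335 C=1024/3121 D=0] → run D
t=4: vr[A=1024/335 B=1024/335 C=1024/3121 D=1] → run C
t=5: vr[A=1024/335 B=1024/335 C=2048/3121 D=1 E=2048/3121] → run C
t=6: vr[A=1024/335 B=1024/335 D=1 E=2048/3121 H=2048/3121] → run E
t=7: vr[A=1024/335 B=1024/335 D=1 E=7273472/6213911 H=2048/3121] → run H
t=8: vr[A=1024/335 B=1024/335 D=1 E=7273472/6213911 H=3072/3121] → run H
t=9: vr[A=1024/335 B=1024/335 D=1 E=7273472/6213911 H=4096/3121] → run D
t=10: vr[A=1024/335 B=1024/335 D=2 E=7273472/6213911 H=4096/3121] → run E
t=11: vr[A=1024/335 B=1024/335 D=2 E=10469376/6213911 H=4096/3121] → run H
t=12: vr[A=1024/335 B=1024/335 D=2 E=10469376/6213911] → run E
t=13: vr[A=1024/335 B=1024/335 D=2 E=13665280/6213911] → run D
t=14: vr[A=1024/335 B=1024/335 E=13665280/6213911] → run E
t=15: vr[A=1024/335 B=1024/335 E=16861184/6213911] → run E
t=16: vr[A=1024/335 B=1024/335 E=20057088/6213911] → run A
t=17: vr[A=2048/335 B=1024/335 E=20057088/6213911] → run B
t=18: vr[A=2048/335 B=2048/335 E=20057088/6213911] → run E
t=19: vr[A=2048/335 B=2048/335 E=23252992/6213911] → run E
t=20: vr[A=2048/335 B=2048/335 E=26448896/6213911] → run E
t=21: vr[A=2048/335 B=2048/335] → run A
t=22: vr[A=3072/335 B=2048/335] → run B
t=23: vr[A=3072/335 B=3072/335] → run A
t=24: vr[B=3072/335] → run B
t=25: (idle)
t=26: (idle)
t=27: (idle)
t=28: (idle)
t=29: (idle)
t=30: (idle)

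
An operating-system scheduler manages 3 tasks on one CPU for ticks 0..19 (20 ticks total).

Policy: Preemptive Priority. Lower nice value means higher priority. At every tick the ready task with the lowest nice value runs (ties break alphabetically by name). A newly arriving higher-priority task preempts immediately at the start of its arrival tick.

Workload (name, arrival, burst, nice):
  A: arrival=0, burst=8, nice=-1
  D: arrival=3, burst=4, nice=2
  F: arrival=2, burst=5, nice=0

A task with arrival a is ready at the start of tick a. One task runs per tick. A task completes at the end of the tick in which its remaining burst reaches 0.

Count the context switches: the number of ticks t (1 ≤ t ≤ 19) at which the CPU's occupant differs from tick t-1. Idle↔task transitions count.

context switches = 3

t=0: ready={A} → run A
t=1: ready={A} → run A
t=2: ready={A,F} → run A
t=3: ready={A,D,F} → run A
t=4: ready={A,D,F} → run A
t=5: ready={A,D,F} → run A
t=6: ready={A,D,F} → run A
t=7: ready={A,D,F} → run A
t=8: ready={D,F} → run F
t=9: ready={D,F} → run F
t=10: ready={D,F} → run F
t=11: ready={D,F} → run F
t=12: ready={D,F} → run F
t=13: ready={D} → run D
t=14: ready={D} → run D
t=15: ready={D} → run D
t=16: ready={D} → run D
t=17: (idle)
t=18: (idle)
t=19: (idle)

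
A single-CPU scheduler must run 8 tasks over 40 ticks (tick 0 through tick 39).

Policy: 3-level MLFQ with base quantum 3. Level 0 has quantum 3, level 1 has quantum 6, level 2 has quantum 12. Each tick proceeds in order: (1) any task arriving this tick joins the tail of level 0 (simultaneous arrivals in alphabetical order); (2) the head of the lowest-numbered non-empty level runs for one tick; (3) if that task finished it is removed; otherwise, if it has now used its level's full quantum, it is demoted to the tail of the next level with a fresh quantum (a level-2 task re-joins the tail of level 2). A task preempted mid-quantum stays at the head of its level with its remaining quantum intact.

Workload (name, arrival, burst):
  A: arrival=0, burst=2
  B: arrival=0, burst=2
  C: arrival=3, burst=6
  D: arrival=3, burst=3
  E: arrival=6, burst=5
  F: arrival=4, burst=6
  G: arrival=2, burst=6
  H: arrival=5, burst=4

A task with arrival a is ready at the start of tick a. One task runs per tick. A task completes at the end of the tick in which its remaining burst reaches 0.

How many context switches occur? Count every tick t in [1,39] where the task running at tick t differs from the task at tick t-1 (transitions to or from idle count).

context switches = 13

t=0: L0/L1/L2 = AB/-/- → run A
t=1: L0/L1/L2 = AB/-/- → run A
t=2: L0/L1/L2 = BG/-/- → run B
t=3: L0/L1/L2 = BGCD/-/- → run B
t=4: L0/L1/L2 = GCDF/-/- → run G
t=5: L0/L1/L2 = GCDFH/-/- → run G
t=6: L0/L1/L2 = GCDFHE/-/- → run G
t=7: L0/L1/L2 = CDFHE/G/- → run C
t=8: L0/L1/L2 = CDFHE/G/- → run C
t=9: L0/L1/L2 = CDFHE/G/- → run C
t=10: L0/L1/L2 = DFHE/GC/- → run D
t=11: L0/L1/L2 = DFHE/GC/- → run D
t=12: L0/L1/L2 = DFHE/GC/- → run D
t=13: L0/L1/L2 = FHE/GC/- → run F
t=14: L0/L1/L2 = FHE/GC/- → run F
t=15: L0/L1/L2 = FHE/GC/- → run F
t=16: L0/L1/L2 = HE/GCF/- → run H
t=17: L0/L1/L2 = HE/GCF/- → run H
t=18: L0/L1/L2 = HE/GCF/- → run H
t=19: L0/L1/L2 = E/GCFH/- → run E
t=20: L0/L1/L2 = E/GCFH/- → run E
t=21: L0/L1/L2 = E/GCFH/- → run E
t=22: L0/L1/L2 = -/GCFHE/- → run G
t=23: L0/L1/L2 = -/GCFHE/- → run G
t=24: L0/L1/L2 = -/GCFHE/- → run G
t=25: L0/L1/L2 = -/CFHE/- → run C
t=26: L0/L1/L2 = -/CFHE/- → run C
t=27: L0/L1/L2 = -/CFHE/- → run C
t=28: L0/L1/L2 = -/FHE/- → run F
t=29: L0/L1/L2 = -/FHE/- → run F
t=30: L0/L1/L2 = -/FHE/- → run F
t=31: L0/L1/L2 = -/HE/- → run H
t=32: L0/L1/L2 = -/E/- → run E
t=33: L0/L1/L2 = -/E/- → run E
t=34: (idle)
t=35: (idle)
t=36: (idle)
t=37: (idle)
t=38: (idle)
t=39: (idle)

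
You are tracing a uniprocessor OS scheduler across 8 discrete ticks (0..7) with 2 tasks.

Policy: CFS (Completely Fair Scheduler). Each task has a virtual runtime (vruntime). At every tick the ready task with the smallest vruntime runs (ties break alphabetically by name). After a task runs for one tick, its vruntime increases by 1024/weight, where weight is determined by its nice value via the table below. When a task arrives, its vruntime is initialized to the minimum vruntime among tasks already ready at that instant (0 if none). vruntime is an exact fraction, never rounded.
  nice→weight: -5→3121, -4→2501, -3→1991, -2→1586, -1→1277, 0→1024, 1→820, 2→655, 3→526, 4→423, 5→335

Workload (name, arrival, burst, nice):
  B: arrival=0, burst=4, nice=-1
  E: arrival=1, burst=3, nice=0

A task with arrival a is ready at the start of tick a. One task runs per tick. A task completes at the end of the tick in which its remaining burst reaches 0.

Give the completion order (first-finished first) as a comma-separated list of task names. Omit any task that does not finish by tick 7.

completion order = B, E

t=0: vr[B=0] → run B
t=1: vr[B=1024/1277 E=1024/1277] → run B
t=2: vr[B=2048/1277 E=1024/1277] → run E
t=3: vr[B=2048/1277 E=2301/1277] → run B
t=4: vr[B=3072/1277 E=2301/1277] → run E
t=5: vr[B=3072/1277 E=3578/1277] → run B
t=6: vr[E=3578/1277] → run E
t=7: (idle)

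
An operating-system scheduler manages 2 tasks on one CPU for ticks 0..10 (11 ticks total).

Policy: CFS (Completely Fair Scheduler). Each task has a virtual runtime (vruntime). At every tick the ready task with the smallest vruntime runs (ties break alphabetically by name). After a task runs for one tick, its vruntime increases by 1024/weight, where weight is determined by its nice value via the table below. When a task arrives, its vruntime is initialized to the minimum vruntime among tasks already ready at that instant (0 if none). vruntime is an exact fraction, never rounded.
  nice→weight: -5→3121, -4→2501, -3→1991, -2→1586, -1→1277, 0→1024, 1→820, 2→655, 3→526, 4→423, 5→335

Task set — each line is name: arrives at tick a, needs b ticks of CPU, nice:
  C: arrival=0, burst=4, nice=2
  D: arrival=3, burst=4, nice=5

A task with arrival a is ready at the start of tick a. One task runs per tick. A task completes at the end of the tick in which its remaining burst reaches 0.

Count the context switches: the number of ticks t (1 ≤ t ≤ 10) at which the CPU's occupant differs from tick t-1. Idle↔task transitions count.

t=0: vr[C=0] → run C
t=1: vr[C=1024/655] → run C
t=2: vr[C=2048/655] → run C
t=3: vr[C=3072/655 D=3072/655] → run C
t=4: vr[D=3072/655] → run D
t=5: vr[D=339968/43885] → run D
t=6: vr[D=474112/43885] → run D
t=7: vr[D=608256/43885] → run D
t=8: (idle)
t=9: (idle)
t=10: (idle)

context switches = 2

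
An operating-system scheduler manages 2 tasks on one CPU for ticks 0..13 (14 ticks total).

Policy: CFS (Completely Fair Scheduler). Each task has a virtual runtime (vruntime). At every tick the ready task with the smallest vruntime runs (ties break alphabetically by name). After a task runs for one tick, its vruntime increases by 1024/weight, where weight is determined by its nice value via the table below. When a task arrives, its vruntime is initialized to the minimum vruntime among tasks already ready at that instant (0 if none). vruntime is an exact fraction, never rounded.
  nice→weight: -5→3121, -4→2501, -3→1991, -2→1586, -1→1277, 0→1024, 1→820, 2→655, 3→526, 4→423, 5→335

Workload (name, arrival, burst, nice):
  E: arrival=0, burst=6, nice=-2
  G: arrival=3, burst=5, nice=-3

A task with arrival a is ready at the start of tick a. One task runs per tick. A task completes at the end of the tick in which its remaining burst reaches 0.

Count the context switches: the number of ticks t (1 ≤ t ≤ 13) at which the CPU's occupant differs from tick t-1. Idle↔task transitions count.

context switches = 6

t=0: vr[E=0] → run E
t=1: vr[E=512/793] → run E
t=2: vr[E=1024/793] → run E
t=3: vr[E=1536/793 G=1536/793] → run E
t=4: vr[E=2048/793 G=1536/793] → run G
t=5: vr[E=2048/793 G=3870208/1578863] → run G
t=6: vr[E=2048/793 G=4682240/1578863] → run E
t=7: vr[E=2560/793 G=4682240/1578863] → run G
t=8: vr[E=2560/793 G=5494272/1578863] → run E
t=9: vr[G=5494272/1578863] → run G
t=10: vr[G=6306304/1578863] → run G
t=11: (idle)
t=12: (idle)
t=13: (idle)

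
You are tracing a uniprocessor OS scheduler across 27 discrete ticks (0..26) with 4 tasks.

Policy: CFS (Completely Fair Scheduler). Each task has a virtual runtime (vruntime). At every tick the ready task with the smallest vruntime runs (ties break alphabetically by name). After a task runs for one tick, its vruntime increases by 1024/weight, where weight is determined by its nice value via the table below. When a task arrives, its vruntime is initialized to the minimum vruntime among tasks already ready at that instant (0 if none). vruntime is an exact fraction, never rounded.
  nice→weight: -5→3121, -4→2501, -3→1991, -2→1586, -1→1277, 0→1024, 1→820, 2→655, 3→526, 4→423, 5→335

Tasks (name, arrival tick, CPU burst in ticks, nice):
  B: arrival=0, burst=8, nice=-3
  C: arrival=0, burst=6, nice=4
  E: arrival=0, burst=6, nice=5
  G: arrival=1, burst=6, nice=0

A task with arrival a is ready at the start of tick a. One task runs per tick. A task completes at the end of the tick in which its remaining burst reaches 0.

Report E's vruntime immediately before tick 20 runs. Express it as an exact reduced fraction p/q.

t=0: vr[B=0 C=0 E=0] → run B
t=1: vr[B=1024/1991 C=0 E=0 G=0] → run C
t=2: vr[B=1024/1991 C=1024/423 E=0 G=0] → run E
t=3: vr[B=1024/1991 C=1024/423 E=1024/335 G=0] → run G
t=4: vr[B=1024/1991 C=1024/423 E=1024/335 G=1] → run B
t=5: vr[B=2048/1991 C=1024/423 E=1024/335 G=1] → run G
t=6: vr[B=2048/1991 C=1024/423 E=1024/335 G=2] → run B
t=7: vr[B=3072/1991 C=1024/423 E=1024/335 G=2] → run B
t=8: vr[B=4096/1991 C=1024/423 E=1024/335 G=2] → run G
t=9: vr[B=4096/1991 C=1024/423 E=1024/335 G=3] → run B
t=10: vr[B=5120/1991 C=1024/423 E=1024/335 G=3] → run C
t=11: vr[B=5120/1991 C=2048/423 E=1024/335 G=3] → run B
t=12: vr[B=6144/1991 C=2048/423 E=1024/335 G=3] → run G
t=13: vr[B=6144/1991 C=2048/423 E=1024/335 G=4] → run E
t=14: vr[B=6144/1991 C=2048/423 E=2048/335 G=4] → run B
t=15: vr[B=7168/1991 C=2048/423 E=2048/335 G=4] → run B
t=16: vr[C=2048/423 E=2048/335 G=4] → run G
t=17: vr[C=2048/423 E=2048/335 G=5] → run C
t=18: vr[C=1024/141 E=2048/335 G=5] → run G
t=19: vr[C=1024/141 E=2048/335] → run E
t=20: vr[C=1024/141 E=3072/335] → run C
t=21: vr[C=4096/423 E=3072/335] → run E
t=22: vr[C=4096/423 E=4096/335] → run C
t=23: vr[C=5120/423 E=4096/335] → run C
t=24: vr[E=4096/335] → run E
t=25: vr[E=1024/67] → run E
t=26: (idle)

vruntime(E, start of tick 20) = 3072/335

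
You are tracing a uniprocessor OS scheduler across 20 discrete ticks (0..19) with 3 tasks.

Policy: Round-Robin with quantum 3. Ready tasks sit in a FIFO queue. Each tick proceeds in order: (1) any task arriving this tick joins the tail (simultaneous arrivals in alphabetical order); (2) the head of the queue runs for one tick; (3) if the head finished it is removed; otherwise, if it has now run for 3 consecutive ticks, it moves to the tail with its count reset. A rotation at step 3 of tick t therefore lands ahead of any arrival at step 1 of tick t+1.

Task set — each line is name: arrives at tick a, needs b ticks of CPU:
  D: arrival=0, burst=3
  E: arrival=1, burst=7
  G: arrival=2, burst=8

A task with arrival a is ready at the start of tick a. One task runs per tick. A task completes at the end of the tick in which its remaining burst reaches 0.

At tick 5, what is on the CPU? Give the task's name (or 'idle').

running at tick 5 = E

t=0: queue=[D] q_used=0 → run D
t=1: queue=[D,E] q_used=1 → run D
t=2: queue=[D,E,G] q_used=2 → run D
t=3: queue=[E,G] q_used=0 → run E
t=4: queue=[E,G] q_used=1 → run E
t=5: queue=[E,G] q_used=2 → run E
t=6: queue=[G,E] q_used=0 → run G
t=7: queue=[G,E] q_used=1 → run G
t=8: queue=[G,E] q_used=2 → run G
t=9: queue=[E,G] q_used=0 → run E
t=10: queue=[E,G] q_used=1 → run E
t=11: queue=[E,G] q_used=2 → run E
t=12: queue=[G,E] q_used=0 → run G
t=13: queue=[G,E] q_used=1 → run G
t=14: queue=[G,E] q_used=2 → run G
t=15: queue=[E,G] q_used=0 → run E
t=16: queue=[G] q_used=0 → run G
t=17: queue=[G] q_used=1 → run G
t=18: (idle)
t=19: (idle)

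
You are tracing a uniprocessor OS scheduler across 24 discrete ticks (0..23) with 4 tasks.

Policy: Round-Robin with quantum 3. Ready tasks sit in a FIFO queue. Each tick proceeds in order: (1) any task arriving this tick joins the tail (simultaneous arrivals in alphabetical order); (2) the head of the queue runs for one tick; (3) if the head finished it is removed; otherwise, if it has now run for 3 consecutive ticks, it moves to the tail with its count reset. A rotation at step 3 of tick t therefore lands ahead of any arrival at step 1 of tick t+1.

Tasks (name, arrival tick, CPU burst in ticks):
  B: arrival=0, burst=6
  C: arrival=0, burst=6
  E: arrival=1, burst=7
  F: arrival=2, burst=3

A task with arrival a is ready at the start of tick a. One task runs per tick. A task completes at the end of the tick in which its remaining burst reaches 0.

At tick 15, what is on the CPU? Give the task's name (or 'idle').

t=0: queue=[B,C] q_used=0 → run B
t=1: queue=[B,C,E] q_used=1 → run B
t=2: queue=[B,C,E,F] q_used=2 → run B
t=3: queue=[C,E,F,B] q_used=0 → run C
t=4: queue=[C,E,F,B] q_used=1 → run C
t=5: queue=[C,E,F,B] q_used=2 → run C
t=6: queue=[E,F,B,C] q_used=0 → run E
t=7: queue=[E,F,B,C] q_used=1 → run E
t=8: queue=[E,F,B,C] q_used=2 → run E
t=9: queue=[F,B,C,E] q_used=0 → run F
t=10: queue=[F,B,C,E] q_used=1 → run F
t=11: queue=[F,B,C,E] q_used=2 → run F
t=12: queue=[B,C,E] q_used=0 → run B
t=13: queue=[B,C,E] q_used=1 → run B
t=14: queue=[B,C,E] q_used=2 → run B
t=15: queue=[C,E] q_used=0 → run C
t=16: queue=[C,E] q_used=1 → run C
t=17: queue=[C,E] q_used=2 → run C
t=18: queue=[E] q_used=0 → run E
t=19: queue=[E] q_used=1 → run E
t=20: queue=[E] q_used=2 → run E
t=21: queue=[E] q_used=0 → run E
t=22: (idle)
t=23: (idle)

running at tick 15 = C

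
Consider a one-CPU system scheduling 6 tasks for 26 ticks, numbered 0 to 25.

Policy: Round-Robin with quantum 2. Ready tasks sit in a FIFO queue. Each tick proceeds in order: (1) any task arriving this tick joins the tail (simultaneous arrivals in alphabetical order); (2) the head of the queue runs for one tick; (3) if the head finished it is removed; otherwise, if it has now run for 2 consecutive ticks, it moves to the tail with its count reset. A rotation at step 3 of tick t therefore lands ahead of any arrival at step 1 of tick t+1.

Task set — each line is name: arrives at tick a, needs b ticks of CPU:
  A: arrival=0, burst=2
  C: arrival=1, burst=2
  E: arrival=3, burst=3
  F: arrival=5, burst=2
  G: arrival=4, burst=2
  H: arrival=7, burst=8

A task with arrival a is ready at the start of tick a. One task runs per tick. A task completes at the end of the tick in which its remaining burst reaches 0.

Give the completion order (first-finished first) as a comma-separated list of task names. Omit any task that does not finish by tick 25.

t=0: queue=[A] q_used=0 → run A
t=1: queue=[A,C] q_used=1 → run A
t=2: queue=[C] q_used=0 → run C
t=3: queue=[C,E] q_used=1 → run C
t=4: queue=[E,G] q_used=0 → run E
t=5: queue=[E,G,F] q_used=1 → run E
t=6: queue=[G,F,E] q_used=0 → run G
t=7: queue=[G,F,E,H] q_used=1 → run G
t=8: queue=[F,E,H] q_used=0 → run F
t=9: queue=[F,E,H] q_used=1 → run F
t=10: queue=[E,H] q_used=0 → run E
t=11: queue=[H] q_used=0 → run H
t=12: queue=[H] q_used=1 → run H
t=13: queue=[H] q_used=0 → run H
t=14: queue=[H] q_used=1 → run H
t=15: queue=[H] q_used=0 → run H
t=16: queue=[H] q_used=1 → run H
t=17: queue=[H] q_used=0 → run H
t=18: queue=[H] q_used=1 → run H
t=19: (idle)
t=20: (idle)
t=21: (idle)
t=22: (idle)
t=23: (idle)
t=24: (idle)
t=25: (idle)

completion order = A, C, G, F, E, H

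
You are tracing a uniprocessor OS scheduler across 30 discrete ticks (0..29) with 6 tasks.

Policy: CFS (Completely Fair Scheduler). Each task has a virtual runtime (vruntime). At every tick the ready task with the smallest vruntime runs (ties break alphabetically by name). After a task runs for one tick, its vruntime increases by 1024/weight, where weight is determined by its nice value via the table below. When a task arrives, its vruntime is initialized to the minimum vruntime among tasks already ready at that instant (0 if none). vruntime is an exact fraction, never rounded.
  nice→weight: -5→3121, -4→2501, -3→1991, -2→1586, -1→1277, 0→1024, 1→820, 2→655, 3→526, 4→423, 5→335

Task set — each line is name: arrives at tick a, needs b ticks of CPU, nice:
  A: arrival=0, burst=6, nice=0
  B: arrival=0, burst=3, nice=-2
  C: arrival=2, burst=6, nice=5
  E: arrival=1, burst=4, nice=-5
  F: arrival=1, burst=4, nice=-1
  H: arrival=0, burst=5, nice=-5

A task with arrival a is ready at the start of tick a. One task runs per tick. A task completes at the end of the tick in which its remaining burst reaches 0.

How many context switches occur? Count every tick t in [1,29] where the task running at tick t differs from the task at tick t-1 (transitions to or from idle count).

context switches = 24

t=0: vr[A=0 B=0 H=0] → run A
t=1: vr[A=1 B=0 E=0 F=0 H=0] → run B
t=2: vr[A=1 B=512/793 C=0 E=0 F=0 H=0] → run C
t=3: vr[A=1 B=512/793 C=1024/335 E=0 F=0 H=0] → run E
t=4: vr[A=1 B=512/793 C=1024/335 E=1024/3121 F=0 H=0] → run F
t=5: vr[A=1 B=512/793 C=1024/335 E=1024/3121 F=1024/1277 H=0] → run H
t=6: vr[A=1 B=512/793 C=1024/335 E=1024/3121 F=1024/1277 H=1024/3121] → run E
t=7: vr[A=1 B=512/793 C=1024/335 E=2048/3121 F=1024/1277 H=1024/3121] → run H
t=8: vr[A=1 B=512/793 C=1024/335 E=2048/3121 F=1024/1277 H=2048/3121] → run B
t=9: vr[A=1 B=1024/793 C=1024/335 E=2048/3121 F=1024/1277 H=2048/3121] → run E
t=10: vr[A=1 B=1024/793 C=1024/335 E=3072/3121 F=1024/1277 H=2048/3121] → run H
t=11: vr[A=1 B=1024/793 C=1024/335 E=3072/3121 F=1024/1277 H=3072/3121] → run F
t=12: vr[A=1 B=1024/793 C=1024/335 E=3072/3121 F=2048/1277 H=3072/3121] → run E
t=13: vr[A=1 B=1024/793 C=1024/335 F=2048/1277 H=3072/3121] → run H
t=14: vr[A=1 B=1024/793 C=1024/335 F=2048/1277 H=4096/3121] → run A
t=15: vr[A=2 B=1024/793 C=1024/335 F=2048/1277 H=4096/3121] → run B
t=16: vr[A=2 C=1024/335 F=2048/1277 H=4096/3121] → run H
t=17: vr[A=2 C=1024/335 F=2048/1277] → run F
t=18: vr[A=2 C=1024/335 F=3072/1277] → run A
t=19: vr[A=3 C=1024/335 F=3072/1277] → run F
t=20: vr[A=3 C=1024/335] → run A
t=21: vr[A=4 C=1024/335] → run C
t=22: vr[A=4 C=2048/335] → run A
t=23: vr[A=5 C=2048/335] → run A
t=24: vr[C=2048/335] → run C
t=25: vr[C=3072/335] → run C
t=26: vr[C=4096/335] → run C
t=27: vr[C=1024/67] → run C
t=28: (idle)
t=29: (idle)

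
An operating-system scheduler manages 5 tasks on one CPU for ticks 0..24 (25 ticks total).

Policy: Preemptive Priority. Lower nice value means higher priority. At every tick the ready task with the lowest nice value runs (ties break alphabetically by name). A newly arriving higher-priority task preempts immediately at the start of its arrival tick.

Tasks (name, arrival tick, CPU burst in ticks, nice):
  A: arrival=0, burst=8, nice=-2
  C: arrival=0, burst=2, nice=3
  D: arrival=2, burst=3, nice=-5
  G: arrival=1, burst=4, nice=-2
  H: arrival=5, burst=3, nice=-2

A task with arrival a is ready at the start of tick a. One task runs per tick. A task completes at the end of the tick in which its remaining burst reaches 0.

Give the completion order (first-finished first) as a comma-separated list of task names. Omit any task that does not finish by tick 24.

t=0: ready={A,C} → run A
t=1: ready={A,C,G} → run A
t=2: ready={A,C,D,G} → run D
t=3: ready={A,C,D,G} → run D
t=4: ready={A,C,D,G} → run D
t=5: ready={A,C,G,H} → run A
t=6: ready={A,C,G,H} → run A
t=7: ready={A,C,G,H} → run A
t=8: ready={A,C,G,H} → run A
t=9: ready={A,C,G,H} → run A
t=10: ready={A,C,G,H} → run A
t=11: ready={C,G,H} → run G
t=12: ready={C,G,H} → run G
t=13: ready={C,G,H} → run G
t=14: ready={C,G,H} → run G
t=15: ready={C,H} → run H
t=16: ready={C,H} → run H
t=17: ready={C,H} → run H
t=18: ready={C} → run C
t=19: ready={C} → run C
t=20: (idle)
t=21: (idle)
t=22: (idle)
t=23: (idle)
t=24: (idle)

completion order = D, A, G, H, C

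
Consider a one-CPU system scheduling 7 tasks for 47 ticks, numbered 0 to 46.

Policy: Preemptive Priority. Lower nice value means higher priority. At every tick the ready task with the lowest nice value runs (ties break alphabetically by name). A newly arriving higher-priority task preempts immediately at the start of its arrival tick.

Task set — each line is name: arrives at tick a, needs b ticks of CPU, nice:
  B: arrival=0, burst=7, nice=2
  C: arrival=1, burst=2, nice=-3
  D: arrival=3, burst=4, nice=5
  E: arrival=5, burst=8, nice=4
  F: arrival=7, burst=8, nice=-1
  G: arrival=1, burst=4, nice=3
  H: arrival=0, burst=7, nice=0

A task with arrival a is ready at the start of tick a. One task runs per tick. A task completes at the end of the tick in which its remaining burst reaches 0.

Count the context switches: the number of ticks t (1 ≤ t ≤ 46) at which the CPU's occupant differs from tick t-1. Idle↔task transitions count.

t=0: ready={B,H} → run H
t=1: ready={B,C,G,H} → run C
t=2: ready={B,C,G,H} → run C
t=3: ready={B,D,G,H} → run H
t=4: ready={B,D,G,H} → run H
t=5: ready={B,D,E,G,H} → run H
t=6: ready={B,D,E,G,H} → run H
t=7: ready={B,D,E,F,G,H} → run F
t=8: ready={B,D,E,F,G,H} → run F
t=9: ready={B,D,E,F,G,H} → run F
t=10: ready={B,D,E,F,G,H} → run F
t=11: ready={B,D,E,F,G,H} → run F
t=12: ready={B,D,E,F,G,H} → run F
t=13: ready={B,D,E,F,G,H} → run F
t=14: ready={B,D,E,F,G,H} → run F
t=15: ready={B,D,E,G,H} → run H
t=16: ready={B,D,E,G,H} → run H
t=17: ready={B,D,E,G} → run B
t=18: ready={B,D,E,G} → run B
t=19: ready={B,D,E,G} → run B
t=20: ready={B,D,E,G} → run B
t=21: ready={B,D,E,G} → run B
t=22: ready={B,D,E,G} → run B
t=23: ready={B,D,E,G} → run B
t=24: ready={D,E,G} → run G
t=25: ready={D,E,G} → run G
t=26: ready={D,E,G} → run G
t=27: ready={D,E,G} → run G
t=28: ready={D,E} → run E
t=29: ready={D,E} → run E
t=30: ready={D,E} → run E
t=31: ready={D,E} → run E
t=32: ready={D,E} → run E
t=33: ready={D,E} → run E
t=34: ready={D,E} → run E
t=35: ready={D,E} → run E
t=36: ready={D} → run D
t=37: ready={D} → run D
t=38: ready={D} → run D
t=39: ready={D} → run D
t=40: (idle)
t=41: (idle)
t=42: (idle)
t=43: (idle)
t=44: (idle)
t=45: (idle)
t=46: (idle)

context switches = 9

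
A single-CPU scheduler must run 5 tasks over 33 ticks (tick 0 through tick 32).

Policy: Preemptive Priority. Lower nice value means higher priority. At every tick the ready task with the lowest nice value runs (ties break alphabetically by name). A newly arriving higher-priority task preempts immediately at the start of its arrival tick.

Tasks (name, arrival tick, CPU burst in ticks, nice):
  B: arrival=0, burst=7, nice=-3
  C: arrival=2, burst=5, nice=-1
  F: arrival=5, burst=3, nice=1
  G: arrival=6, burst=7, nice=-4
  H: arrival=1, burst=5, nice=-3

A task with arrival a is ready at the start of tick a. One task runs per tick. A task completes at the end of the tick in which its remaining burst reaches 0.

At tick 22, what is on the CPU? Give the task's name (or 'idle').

running at tick 22 = C

t=0: ready={B} → run B
t=1: ready={B,H} → run B
t=2: ready={B,C,H} → run B
t=3: ready={B,C,H} → run B
t=4: ready={B,C,H} → run B
t=5: ready={B,C,F,H} → run B
t=6: ready={B,C,F,G,H} → run G
t=7: ready={B,C,F,G,H} → run G
t=8: ready={B,C,F,G,H} → run G
t=9: ready={B,C,F,G,H} → run G
t=10: ready={B,C,F,G,H} → run G
t=11: ready={B,C,F,G,H} → run G
t=12: ready={B,C,F,G,H} → run G
t=13: ready={B,C,F,H} → run B
t=14: ready={C,F,H} → run H
t=15: ready={C,F,H} → run H
t=16: ready={C,F,H} → run H
t=17: ready={C,F,H} → run H
t=18: ready={C,F,H} → run H
t=19: ready={C,F} → run C
t=20: ready={C,F} → run C
t=21: ready={C,F} → run C
t=22: ready={C,F} → run C
t=23: ready={C,F} → run C
t=24: ready={F} → run F
t=25: ready={F} → run F
t=26: ready={F} → run F
t=27: (idle)
t=28: (idle)
t=29: (idle)
t=30: (idle)
t=31: (idle)
t=32: (idle)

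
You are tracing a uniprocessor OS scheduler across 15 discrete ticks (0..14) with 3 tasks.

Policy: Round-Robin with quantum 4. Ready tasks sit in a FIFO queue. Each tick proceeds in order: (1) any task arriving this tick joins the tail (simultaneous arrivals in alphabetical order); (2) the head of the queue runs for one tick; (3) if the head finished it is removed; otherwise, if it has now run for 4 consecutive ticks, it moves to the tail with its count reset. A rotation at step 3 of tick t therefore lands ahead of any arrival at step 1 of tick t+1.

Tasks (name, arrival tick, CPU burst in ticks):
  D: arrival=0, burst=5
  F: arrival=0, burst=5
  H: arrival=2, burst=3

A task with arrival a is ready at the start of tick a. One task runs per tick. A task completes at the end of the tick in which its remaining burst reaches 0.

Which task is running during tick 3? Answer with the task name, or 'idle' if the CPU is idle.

t=0: queue=[D,F] q_used=0 → run D
t=1: queue=[D,F] q_used=1 → run D
t=2: queue=[D,F,H] q_used=2 → run D
t=3: queue=[D,F,H] q_used=3 → run D
t=4: queue=[F,H,D] q_used=0 → run F
t=5: queue=[F,H,D] q_used=1 → run F
t=6: queue=[F,H,D] q_used=2 → run F
t=7: queue=[F,H,D] q_used=3 → run F
t=8: queue=[H,D,F] q_used=0 → run H
t=9: queue=[H,D,F] q_used=1 → run H
t=10: queue=[H,D,F] q_used=2 → run H
t=11: queue=[D,F] q_used=0 → run D
t=12: queue=[F] q_used=0 → run F
t=13: (idle)
t=14: (idle)

running at tick 3 = D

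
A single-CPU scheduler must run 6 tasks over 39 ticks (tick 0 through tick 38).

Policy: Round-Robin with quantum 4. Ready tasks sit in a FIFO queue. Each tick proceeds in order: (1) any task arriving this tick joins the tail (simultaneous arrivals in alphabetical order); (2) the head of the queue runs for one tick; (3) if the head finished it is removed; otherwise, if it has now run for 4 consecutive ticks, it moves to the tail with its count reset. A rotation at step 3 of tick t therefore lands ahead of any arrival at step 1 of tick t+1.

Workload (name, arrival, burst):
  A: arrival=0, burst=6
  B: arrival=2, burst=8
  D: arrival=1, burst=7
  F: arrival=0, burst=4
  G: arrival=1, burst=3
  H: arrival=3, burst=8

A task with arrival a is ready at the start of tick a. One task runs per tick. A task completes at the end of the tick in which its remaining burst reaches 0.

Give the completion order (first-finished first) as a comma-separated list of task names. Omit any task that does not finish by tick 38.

completion order = F, G, A, D, B, H

t=0: queue=[A,F] q_used=0 → run A
t=1: queue=[A,F,D,G] q_used=1 → run A
t=2: queue=[A,F,D,G,B] q_used=2 → run A
t=3: queue=[A,F,D,G,B,H] q_used=3 → run A
t=4: queue=[F,D,G,B,H,A] q_used=0 → run F
t=5: queue=[F,D,G,B,H,A] q_used=1 → run F
t=6: queue=[F,D,G,B,H,A] q_used=2 → run F
t=7: queue=[F,D,G,B,H,A] q_used=3 → run F
t=8: queue=[D,G,B,H,A] q_used=0 → run D
t=9: queue=[D,G,B,H,A] q_used=1 → run D
t=10: queue=[D,G,B,H,A] q_used=2 → run D
t=11: queue=[D,G,B,H,A] q_used=3 → run D
t=12: queue=[G,B,H,A,D] q_used=0 → run G
t=13: queue=[G,B,H,A,D] q_used=1 → run G
t=14: queue=[G,B,H,A,D] q_used=2 → run G
t=15: queue=[B,H,A,D] q_used=0 → run B
t=16: queue=[B,H,A,D] q_used=1 → run B
t=17: queue=[B,H,A,D] q_used=2 → run B
t=18: queue=[B,H,A,D] q_used=3 → run B
t=19: queue=[H,A,D,B] q_used=0 → run H
t=20: queue=[H,A,D,B] q_used=1 → run H
t=21: queue=[H,A,D,B] q_used=2 → run H
t=22: queue=[H,A,D,B] q_used=3 → run H
t=23: queue=[A,D,B,H] q_used=0 → run A
t=24: queue=[A,D,B,H] q_used=1 → run A
t=25: queue=[D,B,H] q_used=0 → run D
t=26: queue=[D,B,H] q_used=1 → run D
t=27: queue=[D,B,H] q_used=2 → run D
t=28: queue=[B,H] q_used=0 → run B
t=29: queue=[B,H] q_used=1 → run B
t=30: queue=[B,H] q_used=2 → run B
t=31: queue=[B,H] q_used=3 → run B
t=32: queue=[H] q_used=0 → run H
t=33: queue=[H] q_used=1 → run H
t=34: queue=[H] q_used=2 → run H
t=35: queue=[H] q_used=3 → run H
t=36: (idle)
t=37: (idle)
t=38: (idle)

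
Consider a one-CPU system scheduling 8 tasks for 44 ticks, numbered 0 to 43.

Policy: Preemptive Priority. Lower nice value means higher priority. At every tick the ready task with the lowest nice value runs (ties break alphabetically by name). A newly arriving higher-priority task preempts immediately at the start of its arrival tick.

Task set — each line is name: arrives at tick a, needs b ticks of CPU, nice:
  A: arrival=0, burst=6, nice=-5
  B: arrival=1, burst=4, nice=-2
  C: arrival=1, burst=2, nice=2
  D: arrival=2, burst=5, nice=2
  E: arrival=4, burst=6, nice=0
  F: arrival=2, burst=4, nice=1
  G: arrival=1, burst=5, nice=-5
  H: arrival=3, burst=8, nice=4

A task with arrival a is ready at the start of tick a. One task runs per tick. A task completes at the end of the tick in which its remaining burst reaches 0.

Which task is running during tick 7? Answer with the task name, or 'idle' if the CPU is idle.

t=0: ready={A} → run A
t=1: ready={A,B,C,G} → run A
t=2: ready={A,B,C,D,F,G} → run A
t=3: ready={A,B,C,D,F,G,H} → run A
t=4: ready={A,B,C,D,E,F,G,H} → run A
t=5: ready={A,B,C,D,E,F,G,H} → run A
t=6: ready={B,C,D,E,F,G,H} → run G
t=7: ready={B,C,D,E,F,G,H} → run G
t=8: ready={B,C,D,E,F,G,H} → run G
t=9: ready={B,C,D,E,F,G,H} → run G
t=10: ready={B,C,D,E,F,G,H} → run G
t=11: ready={B,C,D,E,F,H} → run B
t=12: ready={B,C,D,E,F,H} → run B
t=13: ready={B,C,D,E,F,H} → run B
t=14: ready={B,C,D,E,F,H} → run B
t=15: ready={C,D,E,F,H} → run E
t=16: ready={C,D,E,F,H} → run E
t=17: ready={C,D,E,F,H} → run E
t=18: ready={C,D,E,F,H} → run E
t=19: ready={C,D,E,F,H} → run E
t=20: ready={C,D,E,F,H} → run E
t=21: ready={C,D,F,H} → run F
t=22: ready={C,D,F,H} → run F
t=23: ready={C,D,F,H} → run F
t=24: ready={C,D,F,H} → run F
t=25: ready={C,D,H} → run C
t=26: ready={C,D,H} → run C
t=27: ready={D,H} → run D
t=28: ready={D,H} → run D
t=29: ready={D,H} → run D
t=30: ready={D,H} → run D
t=31: ready={D,H} → run D
t=32: ready={H} → run H
t=33: ready={H} → run H
t=34: ready={H} → run H
t=35: ready={H} → run H
t=36: ready={H} → run H
t=37: ready={H} → run H
t=38: ready={H} → run H
t=39: ready={H} → run H
t=40: (idle)
t=41: (idle)
t=42: (idle)
t=43: (idle)

running at tick 7 = G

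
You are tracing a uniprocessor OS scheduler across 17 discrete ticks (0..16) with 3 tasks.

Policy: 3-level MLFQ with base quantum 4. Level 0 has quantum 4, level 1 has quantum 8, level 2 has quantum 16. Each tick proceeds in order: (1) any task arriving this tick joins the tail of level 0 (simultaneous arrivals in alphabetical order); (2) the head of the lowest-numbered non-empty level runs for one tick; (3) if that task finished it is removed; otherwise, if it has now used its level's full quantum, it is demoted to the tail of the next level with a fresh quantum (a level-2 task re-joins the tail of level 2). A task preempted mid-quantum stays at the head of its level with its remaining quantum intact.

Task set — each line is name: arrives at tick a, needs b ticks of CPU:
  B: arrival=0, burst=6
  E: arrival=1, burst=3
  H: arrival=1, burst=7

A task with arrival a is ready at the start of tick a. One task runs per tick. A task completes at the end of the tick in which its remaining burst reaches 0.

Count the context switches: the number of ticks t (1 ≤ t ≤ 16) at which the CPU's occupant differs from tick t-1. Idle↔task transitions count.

context switches = 5

t=0: L0/L1/L2 = B/-/- → run B
t=1: L0/L1/L2 = BEH/-/- → run B
t=2: L0/L1/L2 = BEH/-/- → run B
t=3: L0/L1/L2 = BEH/-/- → run B
t=4: L0/L1/L2 = EH/B/- → run E
t=5: L0/L1/L2 = EH/B/- → run E
t=6: L0/L1/L2 = EH/B/- → run E
t=7: L0/L1/L2 = H/B/- → run H
t=8: L0/L1/L2 = H/B/- → run H
t=9: L0/L1/L2 = H/B/- → run H
t=10: L0/L1/L2 = H/B/- → run H
t=11: L0/L1/L2 = -/BH/- → run B
t=12: L0/L1/L2 = -/BH/- → run B
t=13: L0/L1/L2 = -/H/- → run H
t=14: L0/L1/L2 = -/H/- → run H
t=15: L0/L1/L2 = -/H/- → run H
t=16: (idle)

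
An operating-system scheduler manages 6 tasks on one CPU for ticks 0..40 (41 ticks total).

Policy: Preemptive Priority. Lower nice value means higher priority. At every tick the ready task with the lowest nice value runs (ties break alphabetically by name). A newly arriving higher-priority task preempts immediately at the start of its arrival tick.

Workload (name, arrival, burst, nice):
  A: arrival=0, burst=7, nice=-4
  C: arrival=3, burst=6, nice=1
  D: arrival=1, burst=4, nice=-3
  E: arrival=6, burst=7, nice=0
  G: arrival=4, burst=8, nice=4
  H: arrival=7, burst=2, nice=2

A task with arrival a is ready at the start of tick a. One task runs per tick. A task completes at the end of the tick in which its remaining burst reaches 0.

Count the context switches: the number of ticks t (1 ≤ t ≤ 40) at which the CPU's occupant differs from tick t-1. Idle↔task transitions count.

t=0: ready={A} → run A
t=1: ready={A,D} → run A
t=2: ready={A,D} → run A
t=3: ready={A,C,D} → run A
t=4: ready={A,C,D,G} → run A
t=5: ready={A,C,D,G} → run A
t=6: ready={A,C,D,E,G} → run A
t=7: ready={C,D,E,G,H} → run D
t=8: ready={C,D,E,G,H} → run D
t=9: ready={C,D,E,G,H} → run D
t=10: ready={C,D,E,G,H} → run D
t=11: ready={C,E,G,H} → run E
t=12: ready={C,E,G,H} → run E
t=13: ready={C,E,G,H} → run E
t=14: ready={C,E,G,H} → run E
t=15: ready={C,E,G,H} → run E
t=16: ready={C,E,G,H} → run E
t=17: ready={C,E,G,H} → run E
t=18: ready={C,G,H} → run C
t=19: ready={C,G,H} → run C
t=20: ready={C,G,H} → run C
t=21: ready={C,G,H} → run C
t=22: ready={C,G,H} → run C
t=23: ready={C,G,H} → run C
t=24: ready={G,H} → run H
t=25: ready={G,H} → run H
t=26: ready={G} → run G
t=27: ready={G} → run G
t=28: ready={G} → run G
t=29: ready={G} → run G
t=30: ready={G} → run G
t=31: ready={G} → run G
t=32: ready={G} → run G
t=33: ready={G} → run G
t=34: (idle)
t=35: (idle)
t=36: (idle)
t=37: (idle)
t=38: (idle)
t=39: (idle)
t=40: (idle)

context switches = 6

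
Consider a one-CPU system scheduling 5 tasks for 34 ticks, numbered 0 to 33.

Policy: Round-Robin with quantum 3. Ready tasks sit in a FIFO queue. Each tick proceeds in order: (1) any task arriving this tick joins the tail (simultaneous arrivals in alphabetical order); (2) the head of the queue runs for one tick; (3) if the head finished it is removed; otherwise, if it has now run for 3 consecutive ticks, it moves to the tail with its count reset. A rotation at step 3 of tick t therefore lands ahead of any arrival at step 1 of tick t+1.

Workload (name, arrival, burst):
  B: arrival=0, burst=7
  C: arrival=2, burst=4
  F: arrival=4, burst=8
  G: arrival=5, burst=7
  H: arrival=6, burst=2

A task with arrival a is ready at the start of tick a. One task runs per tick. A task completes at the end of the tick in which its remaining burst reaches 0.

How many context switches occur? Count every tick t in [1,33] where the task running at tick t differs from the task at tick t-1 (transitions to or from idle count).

context switches = 12

t=0: queue=[B] q_used=0 → run B
t=1: queue=[B] q_used=1 → run B
t=2: queue=[B,C] q_used=2 → run B
t=3: queue=[C,B] q_used=0 → run C
t=4: queue=[C,B,F] q_used=1 → run C
t=5: queue=[C,B,F,G] q_used=2 → run C
t=6: queue=[B,F,G,C,H] q_used=0 → run B
t=7: queue=[B,F,G,C,H] q_used=1 → run B
t=8: queue=[B,F,G,C,H] q_used=2 → run B
t=9: queue=[F,G,C,H,B] q_used=0 → run F
t=10: queue=[F,G,C,H,B] q_used=1 → run F
t=11: queue=[F,G,C,H,B] q_used=2 → run F
t=12: queue=[G,C,H,B,F] q_used=0 → run G
t=13: queue=[G,C,H,B,F] q_used=1 → run G
t=14: queue=[G,C,H,B,F] q_used=2 → run G
t=15: queue=[C,H,B,F,G] q_used=0 → run C
t=16: queue=[H,B,F,G] q_used=0 → run H
t=17: queue=[H,B,F,G] q_used=1 → run H
t=18: queue=[B,F,G] q_used=0 → run B
t=19: queue=[F,G] q_used=0 → run F
t=20: queue=[F,G] q_used=1 → run F
t=21: queue=[F,G] q_used=2 → run F
t=22: queue=[G,F] q_used=0 → run G
t=23: queue=[G,F] q_used=1 → run G
t=24: queue=[G,F] q_used=2 → run G
t=25: queue=[F,G] q_used=0 → run F
t=26: queue=[F,G] q_used=1 → run F
t=27: queue=[G] q_used=0 → run G
t=28: (idle)
t=29: (idle)
t=30: (idle)
t=31: (idle)
t=32: (idle)
t=33: (idle)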